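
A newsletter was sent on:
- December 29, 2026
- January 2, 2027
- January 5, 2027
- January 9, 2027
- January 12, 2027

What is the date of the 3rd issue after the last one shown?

Gaps: 4, 3, 4, 3 days — not constant, but cyclic with period 2.
The events fall on every Tuesday and Saturday.
The following Saturday is January 16, 2027.
Next Tuesday: January 19, 2027.
The following Saturday is January 23, 2027.

January 23, 2027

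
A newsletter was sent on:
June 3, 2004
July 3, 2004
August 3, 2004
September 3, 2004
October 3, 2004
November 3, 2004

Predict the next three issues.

Gaps: 30, 31, 31, 30, 31 days — not constant. Every event is on the 3rd of the month.
Pattern: the 3rd of each month.
December 2004: December 3, 2004.
January 2005: January 3, 2005.
Next: February 2005 → February 3, 2005.

December 3, 2004; January 3, 2005; February 3, 2005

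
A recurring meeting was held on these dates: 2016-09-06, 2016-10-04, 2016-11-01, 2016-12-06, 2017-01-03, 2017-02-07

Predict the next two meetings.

2017-03-07, 2017-04-04

These are Tuesdays at 28- or 35-day spacing (28, 28, 35, 28, 35).
The pattern: 1st Tuesday of the month.
March 2017 — 1st Tuesday is 2017-03-07.
April 2017 — 1st Tuesday is 2017-04-04.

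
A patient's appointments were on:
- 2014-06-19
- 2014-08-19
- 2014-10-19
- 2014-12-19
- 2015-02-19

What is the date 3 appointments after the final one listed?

Each date is the 19th; the gaps (61, 61, 61, 62) track the month lengths.
The rule is the 19th of every 2 months.
April 2015: 2015-04-19.
June 2015: 2015-06-19.
August 2015: 2015-08-19.

2015-08-19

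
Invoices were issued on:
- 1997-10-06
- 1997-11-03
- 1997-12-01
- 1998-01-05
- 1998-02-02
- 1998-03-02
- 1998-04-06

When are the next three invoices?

All dates are Mondays, 28, 28, 35, 28, 28, 35 days apart.
Specifically, the 1st Monday of each month.
1st Monday of May 1998: 1998-05-04.
1st Monday of June 1998: 1998-06-01.
July 1998 — 1st Monday is 1998-07-06.

1998-05-04, 1998-06-01, 1998-07-06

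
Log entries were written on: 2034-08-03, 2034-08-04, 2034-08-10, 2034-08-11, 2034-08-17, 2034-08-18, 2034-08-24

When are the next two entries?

2034-08-25, 2034-08-31

The gap pattern 1, 6, 1, 6, 1, 6 repeats every 2 events.
These are the Thursdays and Fridays of each week.
The following Friday is 2034-08-25.
Next Thursday: 2034-08-31.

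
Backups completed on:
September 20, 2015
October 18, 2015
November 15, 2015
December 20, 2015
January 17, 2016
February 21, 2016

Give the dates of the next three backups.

March 20, 2016; April 17, 2016; May 15, 2016

Gaps: 28, 28, 35, 28, 35 days — a mix of 28 and 35. Every date is a Sunday.
Each is the 3rd Sunday of its month.
March 2016 — 3rd Sunday is March 20, 2016.
April 2016 — 3rd Sunday is April 17, 2016.
May 2016 — 3rd Sunday is May 15, 2016.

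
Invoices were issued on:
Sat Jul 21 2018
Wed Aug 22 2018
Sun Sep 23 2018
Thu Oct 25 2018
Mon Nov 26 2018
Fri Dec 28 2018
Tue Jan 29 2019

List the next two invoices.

Every event comes 32 days after the last (32, 32, 32, 32, 32, 32).
Tue Jan 29 2019 + 32 days = Sat Mar 2 2019.
Sat Mar 2 2019 + 32 days = Wed Apr 3 2019.

Sat Mar 2 2019, Wed Apr 3 2019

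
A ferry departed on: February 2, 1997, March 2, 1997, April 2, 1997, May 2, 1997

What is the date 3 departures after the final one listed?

The day-of-month is always 2 (28, 31, 30 days between events).
So this recurs on the 2nd of each month.
June 1997: June 2, 1997.
July 1997: July 2, 1997.
Next: August 1997 → August 2, 1997.

August 2, 1997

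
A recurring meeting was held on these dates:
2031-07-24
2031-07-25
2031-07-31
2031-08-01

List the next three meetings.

2031-08-07, 2031-08-08, 2031-08-14

The gap pattern 1, 6, 1 repeats every 2 events.
These are the Thursdays and Fridays of each week.
The following Thursday is 2031-08-07.
The following Friday is 2031-08-08.
Next Thursday: 2031-08-14.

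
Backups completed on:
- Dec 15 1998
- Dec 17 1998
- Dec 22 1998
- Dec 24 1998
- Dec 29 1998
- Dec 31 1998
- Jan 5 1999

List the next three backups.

Jan 7 1999, Jan 12 1999, Jan 14 1999

Gaps: 2, 5, 2, 5, 2, 5 days — not constant, but cyclic with period 2.
The events fall on every Tuesday and Thursday.
The following Thursday is Jan 7 1999.
The following Tuesday is Jan 12 1999.
Next Thursday: Jan 14 1999.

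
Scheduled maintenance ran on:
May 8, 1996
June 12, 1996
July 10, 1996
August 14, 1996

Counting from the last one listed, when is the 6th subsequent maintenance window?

These are Wednesdays at 28- or 35-day spacing (35, 28, 35).
The pattern: 2nd Wednesday of the month.
September 1996 — 2nd Wednesday is September 11, 1996.
2nd Wednesday of October 1996: October 9, 1996.
November 1996 — 2nd Wednesday is November 13, 1996.
December 1996 — 2nd Wednesday is December 11, 1996.
2nd Wednesday of January 1997: January 8, 1997.
2nd Wednesday of February 1997: February 12, 1997.

February 12, 1997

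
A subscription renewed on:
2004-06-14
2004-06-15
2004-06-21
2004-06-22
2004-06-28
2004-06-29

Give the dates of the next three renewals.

Every event lands on a Monday or Tuesday (gaps cycle 1, 6, 1, 6, 1).
So the schedule is: every Monday and Tuesday.
The following Monday is 2004-07-05.
The following Tuesday is 2004-07-06.
The following Monday is 2004-07-12.

2004-07-05, 2004-07-06, 2004-07-12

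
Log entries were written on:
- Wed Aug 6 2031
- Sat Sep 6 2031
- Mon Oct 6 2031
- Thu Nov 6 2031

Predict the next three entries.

The day-of-month is always 6 (31, 30, 31 days between events).
So this recurs on the 6th of each month.
Next: December 2031 → Sat Dec 6 2031.
January 2032: Tue Jan 6 2032.
February 2032: Fri Feb 6 2032.

Sat Dec 6 2031, Tue Jan 6 2032, Fri Feb 6 2032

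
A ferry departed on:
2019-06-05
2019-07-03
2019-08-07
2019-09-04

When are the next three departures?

Gaps: 28, 35, 28 days — a mix of 28 and 35. Every date is a Wednesday.
Each is the 1st Wednesday of its month.
October 2019 — 1st Wednesday is 2019-10-02.
November 2019 — 1st Wednesday is 2019-11-06.
December 2019 — 1st Wednesday is 2019-12-04.

2019-10-02, 2019-11-06, 2019-12-04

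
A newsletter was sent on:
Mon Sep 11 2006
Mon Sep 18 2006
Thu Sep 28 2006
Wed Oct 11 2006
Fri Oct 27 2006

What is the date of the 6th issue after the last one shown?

The spacing grows by 3 each time: 7, 10, 13, 16 days.
Next gap: 19 days. Fri Oct 27 2006 + 19 days = Wed Nov 15 2006.
Next gap: 22 days. Wed Nov 15 2006 + 22 days = Thu Dec 7 2006.
Next gap: 25 days. Thu Dec 7 2006 + 25 days = Mon Jan 1 2007.
Next gap: 28 days. Mon Jan 1 2007 + 28 days = Mon Jan 29 2007.
Next gap: 31 days. Mon Jan 29 2007 + 31 days = Thu Mar 1 2007.
Next gap: 34 days. Thu Mar 1 2007 + 34 days = Wed Apr 4 2007.

Wed Apr 4 2007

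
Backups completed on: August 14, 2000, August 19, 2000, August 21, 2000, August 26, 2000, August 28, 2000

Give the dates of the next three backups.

September 2, 2000; September 4, 2000; September 9, 2000

Every event lands on a Monday or Saturday (gaps cycle 5, 2, 5, 2).
So the schedule is: every Monday and Saturday.
Next Saturday: September 2, 2000.
The following Monday is September 4, 2000.
Next Saturday: September 9, 2000.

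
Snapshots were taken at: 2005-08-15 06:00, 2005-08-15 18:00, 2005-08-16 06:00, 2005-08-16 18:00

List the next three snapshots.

The interval is a steady 12 hours (12, 12, 12).
2005-08-16 18:00 + 12 h = 2005-08-17 06:00.
2005-08-17 06:00 + 12 h = 2005-08-17 18:00.
2005-08-17 18:00 + 12 h = 2005-08-18 06:00.

2005-08-17 06:00, 2005-08-17 18:00, 2005-08-18 06:00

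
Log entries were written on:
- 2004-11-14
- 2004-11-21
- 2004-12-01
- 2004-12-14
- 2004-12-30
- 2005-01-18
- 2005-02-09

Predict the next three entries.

Gaps: 7, 10, 13, 16, 19, 22 days — each gap is 3 larger than the previous one.
Next gap: 25 days. 2005-02-09 + 25 days = 2005-03-06.
Next gap: 28 days. 2005-03-06 + 28 days = 2005-04-03.
Next gap: 31 days. 2005-04-03 + 31 days = 2005-05-04.

2005-03-06, 2005-04-03, 2005-05-04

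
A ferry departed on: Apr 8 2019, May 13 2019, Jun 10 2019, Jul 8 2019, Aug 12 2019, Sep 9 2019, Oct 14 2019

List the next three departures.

Nov 11 2019, Dec 9 2019, Jan 13 2020

All dates are Mondays, 35, 28, 28, 35, 28, 35 days apart.
Specifically, the 2nd Monday of each month.
2nd Monday of November 2019: Nov 11 2019.
2nd Monday of December 2019: Dec 9 2019.
2nd Monday of January 2020: Jan 13 2020.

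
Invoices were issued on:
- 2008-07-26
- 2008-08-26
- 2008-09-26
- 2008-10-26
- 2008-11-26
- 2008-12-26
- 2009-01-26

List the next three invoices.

2009-02-26, 2009-03-26, 2009-04-26

The day-of-month is always 26 (31, 31, 30, 31, 30, 31 days between events).
So this recurs on the 26th of each month.
February 2009: 2009-02-26.
Next: March 2009 → 2009-03-26.
April 2009: 2009-04-26.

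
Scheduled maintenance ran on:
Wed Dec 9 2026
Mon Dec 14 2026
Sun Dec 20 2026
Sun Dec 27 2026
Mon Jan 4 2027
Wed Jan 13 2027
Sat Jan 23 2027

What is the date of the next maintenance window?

Intervals are 5, 6, 7, 8, 9, 10 days — an arithmetic progression with common difference 1.
Next gap: 11 days. Sat Jan 23 2027 + 11 days = Wed Feb 3 2027.

Wed Feb 3 2027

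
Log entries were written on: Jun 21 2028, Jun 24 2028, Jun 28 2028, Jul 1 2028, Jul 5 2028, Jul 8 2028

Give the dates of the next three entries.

The gap pattern 3, 4, 3, 4, 3 repeats every 2 events.
These are the Wednesdays and Saturdays of each week.
The following Wednesday is Jul 12 2028.
Next Saturday: Jul 15 2028.
The following Wednesday is Jul 19 2028.

Jul 12 2028, Jul 15 2028, Jul 19 2028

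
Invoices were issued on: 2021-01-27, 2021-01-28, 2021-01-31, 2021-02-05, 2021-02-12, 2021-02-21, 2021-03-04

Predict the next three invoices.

Intervals are 1, 3, 5, 7, 9, 11 days — an arithmetic progression with common difference 2.
Next gap: 13 days. 2021-03-04 + 13 days = 2021-03-17.
Next gap: 15 days. 2021-03-17 + 15 days = 2021-04-01.
Next gap: 17 days. 2021-04-01 + 17 days = 2021-04-18.

2021-03-17, 2021-04-01, 2021-04-18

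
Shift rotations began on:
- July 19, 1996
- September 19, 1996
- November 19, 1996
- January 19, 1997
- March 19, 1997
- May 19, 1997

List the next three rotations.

July 19, 1997; September 19, 1997; November 19, 1997

The day-of-month is always 19 (62, 61, 61, 59, 61 days between events).
So this recurs on the 19th of every 2 months.
July 1997: July 19, 1997.
Next: September 1997 → September 19, 1997.
November 1997: November 19, 1997.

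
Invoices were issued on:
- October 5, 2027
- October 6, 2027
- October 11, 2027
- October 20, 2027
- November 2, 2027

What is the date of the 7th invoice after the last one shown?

May 23, 2028

The spacing grows by 4 each time: 1, 5, 9, 13 days.
Next gap: 17 days. November 2, 2027 + 17 days = November 19, 2027.
Next gap: 21 days. November 19, 2027 + 21 days = December 10, 2027.
Next gap: 25 days. December 10, 2027 + 25 days = January 4, 2028.
Next gap: 29 days. January 4, 2028 + 29 days = February 2, 2028.
Next gap: 33 days. February 2, 2028 + 33 days = March 6, 2028.
Next gap: 37 days. March 6, 2028 + 37 days = April 12, 2028.
Next gap: 41 days. April 12, 2028 + 41 days = May 23, 2028.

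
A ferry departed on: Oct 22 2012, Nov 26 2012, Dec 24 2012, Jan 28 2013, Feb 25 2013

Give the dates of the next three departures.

Mar 25 2013, Apr 22 2013, May 27 2013

All dates are Mondays, 35, 28, 35, 28 days apart.
Specifically, the 4th Monday of each month.
4th Monday of March 2013: Mar 25 2013.
April 2013 — 4th Monday is Apr 22 2013.
4th Monday of May 2013: May 27 2013.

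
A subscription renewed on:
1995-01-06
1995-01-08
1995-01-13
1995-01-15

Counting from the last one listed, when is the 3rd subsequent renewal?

1995-01-27

Every event lands on a Friday or Sunday (gaps cycle 2, 5, 2).
So the schedule is: every Friday and Sunday.
Next Friday: 1995-01-20.
The following Sunday is 1995-01-22.
The following Friday is 1995-01-27.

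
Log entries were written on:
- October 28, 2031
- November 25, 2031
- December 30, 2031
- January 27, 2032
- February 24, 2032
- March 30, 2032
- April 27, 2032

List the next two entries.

Every date is a Tuesday; gaps 28, 35, 28, 28, 35, 28 days.
Each is the last Tuesday of its month (at least one falls on the 29th or later, ruling out '4th Tuesday').
May 2032 ends with Tuesday May 25, 2032.
Last Tuesday of June 2032: June 29, 2032.

May 25, 2032; June 29, 2032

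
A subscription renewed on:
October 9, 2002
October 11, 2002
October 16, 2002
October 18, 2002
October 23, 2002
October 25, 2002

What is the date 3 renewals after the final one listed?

November 6, 2002

The gap pattern 2, 5, 2, 5, 2 repeats every 2 events.
These are the Wednesdays and Fridays of each week.
The following Wednesday is October 30, 2002.
Next Friday: November 1, 2002.
Next Wednesday: November 6, 2002.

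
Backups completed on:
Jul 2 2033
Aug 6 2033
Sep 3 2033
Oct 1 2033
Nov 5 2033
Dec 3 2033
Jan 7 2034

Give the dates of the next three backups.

All dates are Saturdays, 35, 28, 28, 35, 28, 35 days apart.
Specifically, the 1st Saturday of each month.
February 2034 — 1st Saturday is Feb 4 2034.
March 2034 — 1st Saturday is Mar 4 2034.
April 2034 — 1st Saturday is Apr 1 2034.

Feb 4 2034, Mar 4 2034, Apr 1 2034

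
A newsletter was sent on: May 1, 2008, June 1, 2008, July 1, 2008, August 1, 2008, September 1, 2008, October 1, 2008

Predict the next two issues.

November 1, 2008; December 1, 2008

Gaps: 31, 30, 31, 31, 30 days — not constant. Every event is on the 1st of the month.
Pattern: the 1st of each month.
Next: November 2008 → November 1, 2008.
Next: December 2008 → December 1, 2008.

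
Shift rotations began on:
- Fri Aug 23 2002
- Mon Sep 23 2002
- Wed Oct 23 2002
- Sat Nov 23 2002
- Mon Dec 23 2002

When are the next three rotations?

Each date is the 23rd; the gaps (31, 30, 31, 30) track the month lengths.
The rule is the 23rd of each month.
Next: January 2003 → Thu Jan 23 2003.
Next: February 2003 → Sun Feb 23 2003.
Next: March 2003 → Sun Mar 23 2003.

Thu Jan 23 2003, Sun Feb 23 2003, Sun Mar 23 2003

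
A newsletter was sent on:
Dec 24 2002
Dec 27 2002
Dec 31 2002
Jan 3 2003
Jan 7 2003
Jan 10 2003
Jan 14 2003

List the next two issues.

Jan 17 2003, Jan 21 2003

Gaps: 3, 4, 3, 4, 3, 4 days — not constant, but cyclic with period 2.
The events fall on every Tuesday and Friday.
Next Friday: Jan 17 2003.
The following Tuesday is Jan 21 2003.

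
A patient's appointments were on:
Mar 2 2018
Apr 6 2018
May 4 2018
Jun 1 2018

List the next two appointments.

Gaps: 35, 28, 28 days — a mix of 28 and 35. Every date is a Friday.
Each is the 1st Friday of its month.
1st Friday of July 2018: Jul 6 2018.
August 2018 — 1st Friday is Aug 3 2018.

Jul 6 2018, Aug 3 2018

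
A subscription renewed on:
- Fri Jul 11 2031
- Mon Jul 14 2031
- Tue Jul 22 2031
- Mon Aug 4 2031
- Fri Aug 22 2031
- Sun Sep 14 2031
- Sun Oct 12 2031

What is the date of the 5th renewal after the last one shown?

Fri May 14 2032

Gaps: 3, 8, 13, 18, 23, 28 days — each gap is 5 larger than the previous one.
Next gap: 33 days. Sun Oct 12 2031 + 33 days = Fri Nov 14 2031.
Next gap: 38 days. Fri Nov 14 2031 + 38 days = Mon Dec 22 2031.
Next gap: 43 days. Mon Dec 22 2031 + 43 days = Tue Feb 3 2032.
Next gap: 48 days. Tue Feb 3 2032 + 48 days = Mon Mar 22 2032.
Next gap: 53 days. Mon Mar 22 2032 + 53 days = Fri May 14 2032.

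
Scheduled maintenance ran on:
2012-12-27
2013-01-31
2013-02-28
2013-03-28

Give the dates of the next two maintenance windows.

These are Thursdays with 35, 28, 28-day gaps.
Each is the final Thursday of its month — 2013-01-31 is past the 28th, so '4th Thursday' doesn't fit.
April 2013 ends with Thursday 2013-04-25.
May 2013 ends with Thursday 2013-05-30.

2013-04-25, 2013-05-30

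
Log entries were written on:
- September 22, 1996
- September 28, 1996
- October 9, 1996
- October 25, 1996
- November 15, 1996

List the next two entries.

December 11, 1996; January 11, 1997

The spacing grows by 5 each time: 6, 11, 16, 21 days.
Next gap: 26 days. November 15, 1996 + 26 days = December 11, 1996.
Next gap: 31 days. December 11, 1996 + 31 days = January 11, 1997.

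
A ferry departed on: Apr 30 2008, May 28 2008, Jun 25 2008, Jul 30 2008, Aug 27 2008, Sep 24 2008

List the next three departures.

Oct 29 2008, Nov 26 2008, Dec 31 2008

All Wednesdays; the gaps (28, 28, 35, 28, 28) vary with month length.
This is the last Wednesday of each month.
Last Wednesday of October 2008: Oct 29 2008.
Last Wednesday of November 2008: Nov 26 2008.
December 2008 ends with Wednesday Dec 31 2008.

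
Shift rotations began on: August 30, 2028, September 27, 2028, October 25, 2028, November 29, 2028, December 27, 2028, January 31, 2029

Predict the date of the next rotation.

February 28, 2029

All Wednesdays; the gaps (28, 28, 35, 28, 35) vary with month length.
This is the last Wednesday of each month.
Last Wednesday of February 2029: February 28, 2029.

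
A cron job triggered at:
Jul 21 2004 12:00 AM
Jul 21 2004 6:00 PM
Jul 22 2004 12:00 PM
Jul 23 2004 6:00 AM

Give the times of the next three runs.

Jul 24 2004 12:00 AM, Jul 24 2004 6:00 PM, Jul 25 2004 12:00 PM

Spacing: 18, 18, 18 h — constant 18 h.
Jul 23 2004 6:00 AM + 18 h = Jul 24 2004 12:00 AM.
Jul 24 2004 12:00 AM + 18 h = Jul 24 2004 6:00 PM.
Jul 24 2004 6:00 PM + 18 h = Jul 25 2004 12:00 PM.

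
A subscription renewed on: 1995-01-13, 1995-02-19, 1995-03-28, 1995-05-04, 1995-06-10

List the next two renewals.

Every event comes 37 days after the last (37, 37, 37, 37).
1995-06-10 + 37 days = 1995-07-17.
1995-07-17 + 37 days = 1995-08-23.

1995-07-17, 1995-08-23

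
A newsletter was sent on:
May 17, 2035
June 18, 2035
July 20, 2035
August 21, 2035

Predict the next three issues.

September 22, 2035; October 24, 2035; November 25, 2035

The spacing is 32, 32, 32 days — always 32 days.
August 21, 2035 + 32 days = September 22, 2035.
September 22, 2035 + 32 days = October 24, 2035.
October 24, 2035 + 32 days = November 25, 2035.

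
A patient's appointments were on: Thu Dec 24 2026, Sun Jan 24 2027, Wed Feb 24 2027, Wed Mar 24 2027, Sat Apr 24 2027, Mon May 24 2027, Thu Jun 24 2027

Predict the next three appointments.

Sat Jul 24 2027, Tue Aug 24 2027, Fri Sep 24 2027

Gaps: 31, 31, 28, 31, 30, 31 days — not constant. Every event is on the 24th of the month.
Pattern: the 24th of each month.
Next: July 2027 → Sat Jul 24 2027.
Next: August 2027 → Tue Aug 24 2027.
Next: September 2027 → Fri Sep 24 2027.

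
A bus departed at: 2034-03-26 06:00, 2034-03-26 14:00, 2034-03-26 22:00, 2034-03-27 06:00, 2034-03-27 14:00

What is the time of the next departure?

2034-03-27 22:00

Spacing: 8, 8, 8, 8 h — constant 8 h.
2034-03-27 14:00 + 8 h = 2034-03-27 22:00.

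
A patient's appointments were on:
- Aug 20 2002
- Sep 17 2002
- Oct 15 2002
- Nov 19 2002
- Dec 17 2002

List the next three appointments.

These are Tuesdays at 28- or 35-day spacing (28, 28, 35, 28).
The pattern: 3rd Tuesday of the month.
January 2003 — 3rd Tuesday is Jan 21 2003.
February 2003 — 3rd Tuesday is Feb 18 2003.
3rd Tuesday of March 2003: Mar 18 2003.

Jan 21 2003, Feb 18 2003, Mar 18 2003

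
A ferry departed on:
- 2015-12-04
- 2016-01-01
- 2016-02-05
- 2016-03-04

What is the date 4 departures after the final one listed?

Gaps: 28, 35, 28 days — a mix of 28 and 35. Every date is a Friday.
Each is the 1st Friday of its month.
April 2016 — 1st Friday is 2016-04-01.
1st Friday of May 2016: 2016-05-06.
1st Friday of June 2016: 2016-06-03.
July 2016 — 1st Friday is 2016-07-01.

2016-07-01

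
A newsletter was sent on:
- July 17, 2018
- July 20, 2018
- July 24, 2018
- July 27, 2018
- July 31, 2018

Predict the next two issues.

August 3, 2018; August 7, 2018

Every event lands on a Tuesday or Friday (gaps cycle 3, 4, 3, 4).
So the schedule is: every Tuesday and Friday.
The following Friday is August 3, 2018.
The following Tuesday is August 7, 2018.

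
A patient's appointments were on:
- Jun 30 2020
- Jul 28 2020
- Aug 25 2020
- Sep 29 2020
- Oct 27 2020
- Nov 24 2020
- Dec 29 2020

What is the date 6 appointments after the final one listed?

Jun 29 2021

Every date is a Tuesday; gaps 28, 28, 35, 28, 28, 35 days.
Each is the last Tuesday of its month (at least one falls on the 29th or later, ruling out '4th Tuesday').
Last Tuesday of January 2021: Jan 26 2021.
February 2021 ends with Tuesday Feb 23 2021.
March 2021 ends with Tuesday Mar 30 2021.
April 2021 ends with Tuesday Apr 27 2021.
Last Tuesday of May 2021: May 25 2021.
June 2021 ends with Tuesday Jun 29 2021.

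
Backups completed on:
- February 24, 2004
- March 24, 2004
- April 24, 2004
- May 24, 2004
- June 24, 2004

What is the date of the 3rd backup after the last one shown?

September 24, 2004

Each date is the 24th; the gaps (29, 31, 30, 31) track the month lengths.
The rule is the 24th of each month.
July 2004: July 24, 2004.
August 2004: August 24, 2004.
September 2004: September 24, 2004.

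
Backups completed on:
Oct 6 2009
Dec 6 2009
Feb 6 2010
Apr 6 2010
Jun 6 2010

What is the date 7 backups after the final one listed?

Aug 6 2011

Each date is the 6th; the gaps (61, 62, 59, 61) track the month lengths.
The rule is the 6th of every 2 months.
August 2010: Aug 6 2010.
October 2010: Oct 6 2010.
December 2010: Dec 6 2010.
February 2011: Feb 6 2011.
April 2011: Apr 6 2011.
June 2011: Jun 6 2011.
Next: August 2011 → Aug 6 2011.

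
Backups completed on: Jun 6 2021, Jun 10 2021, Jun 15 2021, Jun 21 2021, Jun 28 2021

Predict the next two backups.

The spacing grows by 1 each time: 4, 5, 6, 7 days.
Next gap: 8 days. Jun 28 2021 + 8 days = Jul 6 2021.
Next gap: 9 days. Jul 6 2021 + 9 days = Jul 15 2021.

Jul 6 2021, Jul 15 2021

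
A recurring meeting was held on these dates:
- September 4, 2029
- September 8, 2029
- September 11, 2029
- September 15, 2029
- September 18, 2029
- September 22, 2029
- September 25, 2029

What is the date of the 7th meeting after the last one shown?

October 20, 2029

Every event lands on a Tuesday or Saturday (gaps cycle 4, 3, 4, 3, 4, 3).
So the schedule is: every Tuesday and Saturday.
The following Saturday is September 29, 2029.
The following Tuesday is October 2, 2029.
The following Saturday is October 6, 2029.
The following Tuesday is October 9, 2029.
Next Saturday: October 13, 2029.
Next Tuesday: October 16, 2029.
Next Saturday: October 20, 2029.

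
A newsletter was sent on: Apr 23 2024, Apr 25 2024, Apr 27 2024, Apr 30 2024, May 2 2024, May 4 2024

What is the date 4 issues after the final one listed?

May 14 2024

Gaps: 2, 2, 3, 2, 2 days — not constant, but cyclic with period 3.
The events fall on every Tuesday, Thursday and Saturday.
The following Tuesday is May 7 2024.
The following Thursday is May 9 2024.
Next Saturday: May 11 2024.
Next Tuesday: May 14 2024.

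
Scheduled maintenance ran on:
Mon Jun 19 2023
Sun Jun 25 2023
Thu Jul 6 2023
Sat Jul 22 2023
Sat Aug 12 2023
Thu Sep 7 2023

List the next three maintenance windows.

The spacing grows by 5 each time: 6, 11, 16, 21, 26 days.
Next gap: 31 days. Thu Sep 7 2023 + 31 days = Sun Oct 8 2023.
Next gap: 36 days. Sun Oct 8 2023 + 36 days = Mon Nov 13 2023.
Next gap: 41 days. Mon Nov 13 2023 + 41 days = Sun Dec 24 2023.

Sun Oct 8 2023, Mon Nov 13 2023, Sun Dec 24 2023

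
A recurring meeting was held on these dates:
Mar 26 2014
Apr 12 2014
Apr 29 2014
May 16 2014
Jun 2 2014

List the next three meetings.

Jun 19 2014, Jul 6 2014, Jul 23 2014

Gaps between consecutive events: 17, 17, 17, 17 days — a constant 17-day interval.
Jun 2 2014 + 17 days = Jun 19 2014.
Jun 19 2014 + 17 days = Jul 6 2014.
Jul 6 2014 + 17 days = Jul 23 2014.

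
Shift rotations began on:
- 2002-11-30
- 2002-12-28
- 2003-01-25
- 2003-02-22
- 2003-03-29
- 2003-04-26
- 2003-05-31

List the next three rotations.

2003-06-28, 2003-07-26, 2003-08-30

All Saturdays; the gaps (28, 28, 28, 35, 28, 35) vary with month length.
This is the last Saturday of each month.
Last Saturday of June 2003: 2003-06-28.
July 2003 ends with Saturday 2003-07-26.
Last Saturday of August 2003: 2003-08-30.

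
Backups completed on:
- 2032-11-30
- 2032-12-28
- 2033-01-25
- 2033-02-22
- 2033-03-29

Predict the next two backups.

2033-04-26, 2033-05-31

All Tuesdays; the gaps (28, 28, 28, 35) vary with month length.
This is the last Tuesday of each month.
April 2033 ends with Tuesday 2033-04-26.
Last Tuesday of May 2033: 2033-05-31.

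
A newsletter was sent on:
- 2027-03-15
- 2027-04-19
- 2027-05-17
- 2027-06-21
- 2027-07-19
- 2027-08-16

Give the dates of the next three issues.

All dates are Mondays, 35, 28, 35, 28, 28 days apart.
Specifically, the 3rd Monday of each month.
3rd Monday of September 2027: 2027-09-20.
October 2027 — 3rd Monday is 2027-10-18.
3rd Monday of November 2027: 2027-11-15.

2027-09-20, 2027-10-18, 2027-11-15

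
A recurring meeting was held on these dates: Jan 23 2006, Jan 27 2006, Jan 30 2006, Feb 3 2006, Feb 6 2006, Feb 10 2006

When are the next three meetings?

Feb 13 2006, Feb 17 2006, Feb 20 2006

The gap pattern 4, 3, 4, 3, 4 repeats every 2 events.
These are the Mondays and Fridays of each week.
Next Monday: Feb 13 2006.
Next Friday: Feb 17 2006.
The following Monday is Feb 20 2006.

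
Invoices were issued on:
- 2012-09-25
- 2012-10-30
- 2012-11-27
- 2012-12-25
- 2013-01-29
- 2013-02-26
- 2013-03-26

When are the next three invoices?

These are Tuesdays with 35, 28, 28, 35, 28, 28-day gaps.
Each is the final Tuesday of its month — 2012-10-30 is past the 28th, so '4th Tuesday' doesn't fit.
Last Tuesday of April 2013: 2013-04-30.
May 2013 ends with Tuesday 2013-05-28.
Last Tuesday of June 2013: 2013-06-25.

2013-04-30, 2013-05-28, 2013-06-25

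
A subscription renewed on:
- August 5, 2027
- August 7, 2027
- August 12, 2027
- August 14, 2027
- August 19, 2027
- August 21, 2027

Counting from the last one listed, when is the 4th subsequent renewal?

The gap pattern 2, 5, 2, 5, 2 repeats every 2 events.
These are the Thursdays and Saturdays of each week.
The following Thursday is August 26, 2027.
The following Saturday is August 28, 2027.
Next Thursday: September 2, 2027.
Next Saturday: September 4, 2027.

September 4, 2027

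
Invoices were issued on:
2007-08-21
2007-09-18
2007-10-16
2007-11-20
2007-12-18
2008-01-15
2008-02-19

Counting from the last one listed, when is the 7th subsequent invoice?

These are Tuesdays at 28- or 35-day spacing (28, 28, 35, 28, 28, 35).
The pattern: 3rd Tuesday of the month.
3rd Tuesday of March 2008: 2008-03-18.
April 2008 — 3rd Tuesday is 2008-04-15.
3rd Tuesday of May 2008: 2008-05-20.
June 2008 — 3rd Tuesday is 2008-06-17.
July 2008 — 3rd Tuesday is 2008-07-15.
3rd Tuesday of August 2008: 2008-08-19.
September 2008 — 3rd Tuesday is 2008-09-16.

2008-09-16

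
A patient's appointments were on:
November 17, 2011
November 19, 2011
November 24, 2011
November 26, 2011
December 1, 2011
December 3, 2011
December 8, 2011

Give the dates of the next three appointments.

December 10, 2011; December 15, 2011; December 17, 2011

Gaps: 2, 5, 2, 5, 2, 5 days — not constant, but cyclic with period 2.
The events fall on every Thursday and Saturday.
The following Saturday is December 10, 2011.
Next Thursday: December 15, 2011.
Next Saturday: December 17, 2011.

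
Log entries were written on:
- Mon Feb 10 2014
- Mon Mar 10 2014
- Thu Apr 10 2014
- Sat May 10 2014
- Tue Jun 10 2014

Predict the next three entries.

Thu Jul 10 2014, Sun Aug 10 2014, Wed Sep 10 2014

Each date is the 10th; the gaps (28, 31, 30, 31) track the month lengths.
The rule is the 10th of each month.
July 2014: Thu Jul 10 2014.
Next: August 2014 → Sun Aug 10 2014.
Next: September 2014 → Wed Sep 10 2014.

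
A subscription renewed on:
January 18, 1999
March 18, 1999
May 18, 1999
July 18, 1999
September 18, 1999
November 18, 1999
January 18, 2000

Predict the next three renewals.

March 18, 2000; May 18, 2000; July 18, 2000

The day-of-month is always 18 (59, 61, 61, 62, 61, 61 days between events).
So this recurs on the 18th of every 2 months.
Next: March 2000 → March 18, 2000.
May 2000: May 18, 2000.
July 2000: July 18, 2000.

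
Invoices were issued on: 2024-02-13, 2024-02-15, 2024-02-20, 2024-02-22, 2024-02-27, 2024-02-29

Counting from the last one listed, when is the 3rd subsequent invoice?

Gaps: 2, 5, 2, 5, 2 days — not constant, but cyclic with period 2.
The events fall on every Tuesday and Thursday.
The following Tuesday is 2024-03-05.
Next Thursday: 2024-03-07.
The following Tuesday is 2024-03-12.

2024-03-12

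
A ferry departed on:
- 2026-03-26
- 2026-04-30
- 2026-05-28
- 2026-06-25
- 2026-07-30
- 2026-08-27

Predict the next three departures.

Every date is a Thursday; gaps 35, 28, 28, 35, 28 days.
Each is the last Thursday of its month (at least one falls on the 29th or later, ruling out '4th Thursday').
September 2026 ends with Thursday 2026-09-24.
Last Thursday of October 2026: 2026-10-29.
November 2026 ends with Thursday 2026-11-26.

2026-09-24, 2026-10-29, 2026-11-26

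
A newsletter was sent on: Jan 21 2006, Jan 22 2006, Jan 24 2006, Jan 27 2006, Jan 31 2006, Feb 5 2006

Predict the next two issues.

Feb 11 2006, Feb 18 2006

The spacing grows by 1 each time: 1, 2, 3, 4, 5 days.
Next gap: 6 days. Feb 5 2006 + 6 days = Feb 11 2006.
Next gap: 7 days. Feb 11 2006 + 7 days = Feb 18 2006.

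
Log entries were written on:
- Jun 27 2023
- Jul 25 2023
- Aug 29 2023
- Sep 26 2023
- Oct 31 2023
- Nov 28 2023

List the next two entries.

Dec 26 2023, Jan 30 2024

All Tuesdays; the gaps (28, 35, 28, 35, 28) vary with month length.
This is the last Tuesday of each month.
December 2023 ends with Tuesday Dec 26 2023.
Last Tuesday of January 2024: Jan 30 2024.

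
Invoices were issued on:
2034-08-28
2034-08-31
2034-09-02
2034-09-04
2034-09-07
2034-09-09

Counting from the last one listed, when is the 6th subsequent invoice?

Every event lands on a Monday or Thursday or Saturday (gaps cycle 3, 2, 2, 3, 2).
So the schedule is: every Monday, Thursday and Saturday.
The following Monday is 2034-09-11.
The following Thursday is 2034-09-14.
The following Saturday is 2034-09-16.
Next Monday: 2034-09-18.
Next Thursday: 2034-09-21.
The following Saturday is 2034-09-23.

2034-09-23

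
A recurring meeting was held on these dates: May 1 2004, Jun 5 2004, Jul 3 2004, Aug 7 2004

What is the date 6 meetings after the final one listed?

Feb 5 2005

All dates are Saturdays, 35, 28, 35 days apart.
Specifically, the 1st Saturday of each month.
September 2004 — 1st Saturday is Sep 4 2004.
1st Saturday of October 2004: Oct 2 2004.
November 2004 — 1st Saturday is Nov 6 2004.
1st Saturday of December 2004: Dec 4 2004.
January 2005 — 1st Saturday is Jan 1 2005.
February 2005 — 1st Saturday is Feb 5 2005.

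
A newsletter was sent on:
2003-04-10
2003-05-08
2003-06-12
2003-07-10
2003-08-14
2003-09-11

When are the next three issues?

Gaps: 28, 35, 28, 35, 28 days — a mix of 28 and 35. Every date is a Thursday.
Each is the 2nd Thursday of its month.
2nd Thursday of October 2003: 2003-10-09.
November 2003 — 2nd Thursday is 2003-11-13.
December 2003 — 2nd Thursday is 2003-12-11.

2003-10-09, 2003-11-13, 2003-12-11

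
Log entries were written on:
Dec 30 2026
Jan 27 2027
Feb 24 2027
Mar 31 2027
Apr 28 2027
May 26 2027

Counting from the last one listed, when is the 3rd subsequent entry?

Aug 25 2027

These are Wednesdays with 28, 28, 35, 28, 28-day gaps.
Each is the final Wednesday of its month — Dec 30 2026 is past the 28th, so '4th Wednesday' doesn't fit.
Last Wednesday of June 2027: Jun 30 2027.
July 2027 ends with Wednesday Jul 28 2027.
Last Wednesday of August 2027: Aug 25 2027.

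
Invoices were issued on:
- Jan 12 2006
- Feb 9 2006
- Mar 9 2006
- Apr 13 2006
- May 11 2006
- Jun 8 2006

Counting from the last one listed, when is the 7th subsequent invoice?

All dates are Thursdays, 28, 28, 35, 28, 28 days apart.
Specifically, the 2nd Thursday of each month.
2nd Thursday of July 2006: Jul 13 2006.
2nd Thursday of August 2006: Aug 10 2006.
2nd Thursday of September 2006: Sep 14 2006.
October 2006 — 2nd Thursday is Oct 12 2006.
November 2006 — 2nd Thursday is Nov 9 2006.
December 2006 — 2nd Thursday is Dec 14 2006.
2nd Thursday of January 2007: Jan 11 2007.

Jan 11 2007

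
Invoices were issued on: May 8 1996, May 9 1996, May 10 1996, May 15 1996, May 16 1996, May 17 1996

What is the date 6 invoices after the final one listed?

Every event lands on a Wednesday or Thursday or Friday (gaps cycle 1, 1, 5, 1, 1).
So the schedule is: every Wednesday, Thursday and Friday.
The following Wednesday is May 22 1996.
Next Thursday: May 23 1996.
Next Friday: May 24 1996.
The following Wednesday is May 29 1996.
The following Thursday is May 30 1996.
Next Friday: May 31 1996.

May 31 1996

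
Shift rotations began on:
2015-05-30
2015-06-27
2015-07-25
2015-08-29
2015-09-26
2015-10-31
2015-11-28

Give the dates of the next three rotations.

2015-12-26, 2016-01-30, 2016-02-27

These are Saturdays with 28, 28, 35, 28, 35, 28-day gaps.
Each is the final Saturday of its month — 2015-05-30 is past the 28th, so '4th Saturday' doesn't fit.
Last Saturday of December 2015: 2015-12-26.
Last Saturday of January 2016: 2016-01-30.
Last Saturday of February 2016: 2016-02-27.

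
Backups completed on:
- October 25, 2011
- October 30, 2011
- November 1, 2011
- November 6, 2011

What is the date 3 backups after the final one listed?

November 15, 2011

Every event lands on a Tuesday or Sunday (gaps cycle 5, 2, 5).
So the schedule is: every Tuesday and Sunday.
The following Tuesday is November 8, 2011.
Next Sunday: November 13, 2011.
The following Tuesday is November 15, 2011.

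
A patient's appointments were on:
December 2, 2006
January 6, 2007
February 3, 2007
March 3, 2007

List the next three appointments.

These are Saturdays at 28- or 35-day spacing (35, 28, 28).
The pattern: 1st Saturday of the month.
April 2007 — 1st Saturday is April 7, 2007.
May 2007 — 1st Saturday is May 5, 2007.
1st Saturday of June 2007: June 2, 2007.

April 7, 2007; May 5, 2007; June 2, 2007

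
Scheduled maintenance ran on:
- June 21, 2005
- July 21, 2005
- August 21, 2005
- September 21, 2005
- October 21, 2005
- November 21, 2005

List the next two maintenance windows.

December 21, 2005; January 21, 2006

Gaps: 30, 31, 31, 30, 31 days — not constant. Every event is on the 21st of the month.
Pattern: the 21st of each month.
Next: December 2005 → December 21, 2005.
January 2006: January 21, 2006.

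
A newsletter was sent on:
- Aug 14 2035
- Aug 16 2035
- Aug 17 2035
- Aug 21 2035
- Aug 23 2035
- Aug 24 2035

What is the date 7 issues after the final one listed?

Sep 11 2035

Every event lands on a Tuesday or Thursday or Friday (gaps cycle 2, 1, 4, 2, 1).
So the schedule is: every Tuesday, Thursday and Friday.
The following Tuesday is Aug 28 2035.
Next Thursday: Aug 30 2035.
The following Friday is Aug 31 2035.
The following Tuesday is Sep 4 2035.
The following Thursday is Sep 6 2035.
Next Friday: Sep 7 2035.
The following Tuesday is Sep 11 2035.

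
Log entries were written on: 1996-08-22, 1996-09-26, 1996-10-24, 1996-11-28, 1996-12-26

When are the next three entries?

1997-01-23, 1997-02-27, 1997-03-27

These are Thursdays at 28- or 35-day spacing (35, 28, 35, 28).
The pattern: 4th Thursday of the month.
4th Thursday of January 1997: 1997-01-23.
4th Thursday of February 1997: 1997-02-27.
March 1997 — 4th Thursday is 1997-03-27.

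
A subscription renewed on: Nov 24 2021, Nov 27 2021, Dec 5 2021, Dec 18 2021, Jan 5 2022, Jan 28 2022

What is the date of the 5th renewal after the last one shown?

Gaps: 3, 8, 13, 18, 23 days — each gap is 5 larger than the previous one.
Next gap: 28 days. Jan 28 2022 + 28 days = Feb 25 2022.
Next gap: 33 days. Feb 25 2022 + 33 days = Mar 30 2022.
Next gap: 38 days. Mar 30 2022 + 38 days = May 7 2022.
Next gap: 43 days. May 7 2022 + 43 days = Jun 19 2022.
Next gap: 48 days. Jun 19 2022 + 48 days = Aug 6 2022.

Aug 6 2022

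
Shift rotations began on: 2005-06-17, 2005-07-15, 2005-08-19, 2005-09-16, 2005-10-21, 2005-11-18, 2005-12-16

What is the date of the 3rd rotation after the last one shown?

2006-03-17

These are Fridays at 28- or 35-day spacing (28, 35, 28, 35, 28, 28).
The pattern: 3rd Friday of the month.
3rd Friday of January 2006: 2006-01-20.
February 2006 — 3rd Friday is 2006-02-17.
3rd Friday of March 2006: 2006-03-17.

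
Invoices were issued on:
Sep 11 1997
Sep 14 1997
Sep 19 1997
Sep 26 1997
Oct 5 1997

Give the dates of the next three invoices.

Intervals are 3, 5, 7, 9 days — an arithmetic progression with common difference 2.
Next gap: 11 days. Oct 5 1997 + 11 days = Oct 16 1997.
Next gap: 13 days. Oct 16 1997 + 13 days = Oct 29 1997.
Next gap: 15 days. Oct 29 1997 + 15 days = Nov 13 1997.

Oct 16 1997, Oct 29 1997, Nov 13 1997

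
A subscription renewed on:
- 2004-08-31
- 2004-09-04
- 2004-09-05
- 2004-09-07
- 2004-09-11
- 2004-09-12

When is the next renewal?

2004-09-14

Gaps: 4, 1, 2, 4, 1 days — not constant, but cyclic with period 3.
The events fall on every Tuesday, Saturday and Sunday.
Next Tuesday: 2004-09-14.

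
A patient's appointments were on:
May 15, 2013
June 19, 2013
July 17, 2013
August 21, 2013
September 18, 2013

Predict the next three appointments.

October 16, 2013; November 20, 2013; December 18, 2013

All dates are Wednesdays, 35, 28, 35, 28 days apart.
Specifically, the 3rd Wednesday of each month.
October 2013 — 3rd Wednesday is October 16, 2013.
November 2013 — 3rd Wednesday is November 20, 2013.
December 2013 — 3rd Wednesday is December 18, 2013.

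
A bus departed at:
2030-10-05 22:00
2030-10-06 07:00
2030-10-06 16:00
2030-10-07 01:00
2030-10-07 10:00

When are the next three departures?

2030-10-07 19:00, 2030-10-08 04:00, 2030-10-08 13:00

Spacing: 9, 9, 9, 9 h — constant 9 h.
2030-10-07 10:00 + 9 h = 2030-10-07 19:00.
2030-10-07 19:00 + 9 h = 2030-10-08 04:00.
2030-10-08 04:00 + 9 h = 2030-10-08 13:00.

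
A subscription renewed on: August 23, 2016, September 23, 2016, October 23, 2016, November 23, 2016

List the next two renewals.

December 23, 2016; January 23, 2017

Each date is the 23rd; the gaps (31, 30, 31) track the month lengths.
The rule is the 23rd of each month.
Next: December 2016 → December 23, 2016.
January 2017: January 23, 2017.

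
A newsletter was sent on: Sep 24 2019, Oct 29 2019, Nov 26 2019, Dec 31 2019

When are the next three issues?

Jan 28 2020, Feb 25 2020, Mar 31 2020

Every date is a Tuesday; gaps 35, 28, 35 days.
Each is the last Tuesday of its month (at least one falls on the 29th or later, ruling out '4th Tuesday').
Last Tuesday of January 2020: Jan 28 2020.
Last Tuesday of February 2020: Feb 25 2020.
Last Tuesday of March 2020: Mar 31 2020.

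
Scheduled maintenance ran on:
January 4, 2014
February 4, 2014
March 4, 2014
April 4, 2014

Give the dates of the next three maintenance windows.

May 4, 2014; June 4, 2014; July 4, 2014

The day-of-month is always 4 (31, 28, 31 days between events).
So this recurs on the 4th of each month.
Next: May 2014 → May 4, 2014.
June 2014: June 4, 2014.
Next: July 2014 → July 4, 2014.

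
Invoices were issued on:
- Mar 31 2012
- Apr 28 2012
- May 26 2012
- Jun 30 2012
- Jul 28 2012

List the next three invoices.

These are Saturdays with 28, 28, 35, 28-day gaps.
Each is the final Saturday of its month — Mar 31 2012 is past the 28th, so '4th Saturday' doesn't fit.
August 2012 ends with Saturday Aug 25 2012.
Last Saturday of September 2012: Sep 29 2012.
October 2012 ends with Saturday Oct 27 2012.

Aug 25 2012, Sep 29 2012, Oct 27 2012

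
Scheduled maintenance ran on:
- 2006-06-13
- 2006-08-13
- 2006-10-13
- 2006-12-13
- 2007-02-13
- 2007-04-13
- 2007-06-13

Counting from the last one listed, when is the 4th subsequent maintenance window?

2008-02-13

Each date is the 13th; the gaps (61, 61, 61, 62, 59, 61) track the month lengths.
The rule is the 13th of every 2 months.
August 2007: 2007-08-13.
October 2007: 2007-10-13.
Next: December 2007 → 2007-12-13.
February 2008: 2008-02-13.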